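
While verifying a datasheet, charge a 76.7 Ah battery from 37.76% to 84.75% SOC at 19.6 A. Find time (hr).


delta_Ah = 76.7 * (84.75 - 37.76) / 100 = 36.041 Ah
t = delta_Ah / I = 36.041 / 19.6 = 1.839 hr

1.839 hr


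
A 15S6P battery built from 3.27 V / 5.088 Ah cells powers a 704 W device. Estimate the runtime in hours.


Step 1: E_pack = Ns * V_cell * Np * C_cell = 15 * 3.27 * 6 * 5.088 = 1497.4 Wh
Step 2: t = E_pack / P = 1497.4 / 704 = 2.127 hr

2.127 hr


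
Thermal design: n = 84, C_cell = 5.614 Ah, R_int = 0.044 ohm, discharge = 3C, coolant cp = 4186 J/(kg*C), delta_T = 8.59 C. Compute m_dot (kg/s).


Step 1: I = 3 * 5.614 = 16.842 A
Step 2: Q_cell = I^2 * R = 16.842^2 * 0.044 = 12.481 W
Step 3: Q_total = 84 * 12.481 = 1048.4 W
Step 4: m_dot = Q_total / (cp * dT) = 1048.4 / (4186 * 8.59) = 0.02916 kg/s

0.02916 kg/s


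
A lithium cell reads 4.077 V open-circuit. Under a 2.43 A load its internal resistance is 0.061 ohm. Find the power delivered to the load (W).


Step 1: V_terminal = OCV - I*R = 4.077 - 2.43 * 0.061 = 3.9288 V
Step 2: P_out = V_terminal * I = 3.9288 * 2.43 = 9.547 W

9.547 W


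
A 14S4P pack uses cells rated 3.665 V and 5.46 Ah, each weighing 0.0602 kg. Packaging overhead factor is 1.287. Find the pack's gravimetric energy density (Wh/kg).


Step 1: V_pack = 14 * 3.665 = 51.31 V
Step 2: C_pack = 4 * 5.46 = 21.84 Ah
Step 3: E_pack = V_pack * C_pack = 51.31 * 21.84 = 1120.6 Wh
Step 4: m_pack = 14 * 4 * 0.0602 * 1.287 = 4.3387 kg
Step 5: ED = E_pack / m_pack = 1120.6 / 4.3387 = 258.3 Wh/kg

258.3 Wh/kg


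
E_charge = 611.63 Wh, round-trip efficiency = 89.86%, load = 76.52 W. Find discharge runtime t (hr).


Step 1: E_discharge = eta/100 * E_charge = 89.86/100 * 611.63 = 549.61 Wh
Step 2: t = E_discharge / P = 549.61 / 76.52 = 7.183 hr

7.183 hr


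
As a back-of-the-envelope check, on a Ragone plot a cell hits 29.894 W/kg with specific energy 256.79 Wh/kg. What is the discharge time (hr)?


t = E / P = 256.79 / 29.894 = 8.590 hr

8.590 hr


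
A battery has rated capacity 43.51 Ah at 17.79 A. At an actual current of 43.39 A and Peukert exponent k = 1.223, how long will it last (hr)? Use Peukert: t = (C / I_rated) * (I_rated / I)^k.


t_rated = C / I_rated = 43.51 / 17.79 = 2.4458 hr
(I_rated/I)^k = (0.41)^1.223 = 0.33607
t = t_rated * (I_rated/I)^k = 2.4458 * 0.33607 = 0.8220 hr

0.8220 hr


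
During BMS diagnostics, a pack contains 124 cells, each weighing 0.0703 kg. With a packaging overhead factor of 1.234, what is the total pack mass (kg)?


Cell mass sum = 124 * 0.0703 = 8.7172 kg
With overhead 1.234: m_pack = 8.7172 * 1.234 = 10.76 kg

10.76 kg


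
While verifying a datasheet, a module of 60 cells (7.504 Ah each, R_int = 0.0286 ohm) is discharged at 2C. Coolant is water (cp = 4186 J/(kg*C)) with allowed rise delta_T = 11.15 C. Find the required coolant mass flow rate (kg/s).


Step 1: I = 2 * 7.504 = 15.008 A
Step 2: Q_cell = I^2 * R = 15.008^2 * 0.0286 = 6.4419 W
Step 3: Q_total = 60 * 6.4419 = 386.51 W
Step 4: m_dot = Q_total / (cp * dT) = 386.51 / (4186 * 11.15) = 0.008281 kg/s

0.008281 kg/s


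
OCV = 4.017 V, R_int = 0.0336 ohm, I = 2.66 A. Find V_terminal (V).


IR drop = 2.66 * 0.0336 = 0.089376 V
V = 4.017 - 0.089376 = 3.928 V

3.928 V


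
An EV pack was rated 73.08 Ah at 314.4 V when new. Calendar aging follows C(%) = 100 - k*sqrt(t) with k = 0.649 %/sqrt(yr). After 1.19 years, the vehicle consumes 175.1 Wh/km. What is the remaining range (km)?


Step 1: capacity retention = 100 - 0.649 * sqrt(1.19) = 100 - 0.649 * 1.0909 = 99.292%
Step 2: C_now = 73.08 * 99.292/100 = 72.563 Ah
Step 3: E_pack = V * C_now = 314.4 * 72.563 = 22814 Wh
Step 4: range = E_pack / consumption = 22814 / 175.1 = 130.3 km

130.3 km


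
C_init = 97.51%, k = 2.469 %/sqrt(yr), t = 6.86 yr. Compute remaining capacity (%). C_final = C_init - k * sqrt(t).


Step 1: sqrt(6.86 yr) = 2.6192
Step 2: drop = 2.469 * 2.6192 = 6.4668
Step 3: C_final = 97.51 - 6.4668 = 91.04%

91.04%


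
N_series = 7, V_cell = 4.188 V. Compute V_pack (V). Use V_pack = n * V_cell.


V_pack = n * V_cell = 7 * 4.188 = 29.316 V

29.316 V


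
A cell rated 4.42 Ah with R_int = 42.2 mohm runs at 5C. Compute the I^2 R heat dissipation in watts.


Convert: R = 42.2 mohm = 0.0422 ohm
Step 1: I = C_rate * capacity = 5 * 4.42 = 22.1 A
Step 2: Q = I^2 * R = 22.1^2 * 0.0422 = 488.41 * 0.0422 = 20.61 W

20.61 W


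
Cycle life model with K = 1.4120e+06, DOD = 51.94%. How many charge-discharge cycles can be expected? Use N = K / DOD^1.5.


Step 1: DOD^1.5 = 51.94^1.5 = 374.33
Step 2: N = 1.4120e+06 / 374.33 = 3772 cycles

3772 cycles


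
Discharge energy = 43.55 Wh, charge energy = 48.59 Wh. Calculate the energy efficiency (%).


Round-trip efficiency = 43.55/48.59 * 100% = 89.63%

89.63%


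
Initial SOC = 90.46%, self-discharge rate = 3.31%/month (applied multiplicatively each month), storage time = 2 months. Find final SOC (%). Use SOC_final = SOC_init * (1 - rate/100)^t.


decay = (1 - 3.31/100)^2 = 0.9349
SOC_final = 90.46 * 0.9349 = 84.57%

84.57%


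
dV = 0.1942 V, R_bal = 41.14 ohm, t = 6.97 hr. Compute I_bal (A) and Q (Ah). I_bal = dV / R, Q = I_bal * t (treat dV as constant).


I_bal = dV / R = 0.1942 / 41.14 = 0.0047205 A
Q = I_bal * t = 0.0047205 * 6.97 = 0.03290 Ah

I=0.0047205 A, Q=0.03290 Ah


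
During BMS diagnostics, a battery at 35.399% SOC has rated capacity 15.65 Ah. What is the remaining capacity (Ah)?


remaining = SOC / 100 * total = 35.399 / 100 * 15.65 = 5.540 Ah

5.540 Ah


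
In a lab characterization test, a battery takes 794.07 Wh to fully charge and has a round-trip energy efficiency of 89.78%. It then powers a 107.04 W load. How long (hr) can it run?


Step 1: E_discharge = eta/100 * E_charge = 89.78/100 * 794.07 = 712.92 Wh
Step 2: t = E_discharge / P = 712.92 / 107.04 = 6.660 hr

6.660 hr


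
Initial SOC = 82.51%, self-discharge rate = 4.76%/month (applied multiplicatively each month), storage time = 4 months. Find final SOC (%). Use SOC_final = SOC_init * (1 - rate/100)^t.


Monthly retention factor = 1 - 4.76/100 = 0.9524
Over 4 months: factor^4 = 0.82277
SOC_final = 82.51 * 0.82277 = 67.89%

67.89%


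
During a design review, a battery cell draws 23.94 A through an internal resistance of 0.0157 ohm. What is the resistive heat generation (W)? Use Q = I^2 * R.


Q = I^2 * R = 23.94^2 * 0.0157 = 8.998 W

8.998 W


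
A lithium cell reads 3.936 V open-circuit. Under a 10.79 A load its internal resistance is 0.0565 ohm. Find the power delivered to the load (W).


Step 1: V_terminal = OCV - I*R = 3.936 - 10.79 * 0.0565 = 3.3264 V
Step 2: P_out = V_terminal * I = 3.3264 * 10.79 = 35.89 W

35.89 W


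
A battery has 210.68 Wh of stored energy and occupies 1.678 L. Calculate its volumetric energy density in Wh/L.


Volumetric ED = 210.68 Wh / 1.678 L = 125.6 Wh/L

125.6 Wh/L


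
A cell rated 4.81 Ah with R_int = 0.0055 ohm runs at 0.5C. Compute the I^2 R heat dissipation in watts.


Step 1: I = C_rate * capacity = 0.5 * 4.81 = 2.405 A
Step 2: Q = I^2 * R = 2.405^2 * 0.0055 = 5.784 * 0.0055 = 0.03181 W

0.03181 W


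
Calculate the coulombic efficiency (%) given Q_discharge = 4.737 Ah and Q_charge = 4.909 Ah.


eta_c = Q_dis / Q_chg * 100 = 4.737 / 4.909 * 100 = 96.50%

96.50%


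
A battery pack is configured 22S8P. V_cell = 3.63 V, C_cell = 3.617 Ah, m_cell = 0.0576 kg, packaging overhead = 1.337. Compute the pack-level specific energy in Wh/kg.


Step 1: V_pack = 22 * 3.63 = 79.86 V
Step 2: C_pack = 8 * 3.617 = 28.936 Ah
Step 3: E_pack = V_pack * C_pack = 79.86 * 28.936 = 2310.8 Wh
Step 4: m_pack = 22 * 8 * 0.0576 * 1.337 = 13.554 kg
Step 5: ED = E_pack / m_pack = 2310.8 / 13.554 = 170.5 Wh/kg

170.5 Wh/kg


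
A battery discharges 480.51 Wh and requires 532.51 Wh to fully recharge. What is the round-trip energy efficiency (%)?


eta_e = E_dis / E_chg * 100 = 480.51 / 532.51 * 100 = 90.23%

90.23%


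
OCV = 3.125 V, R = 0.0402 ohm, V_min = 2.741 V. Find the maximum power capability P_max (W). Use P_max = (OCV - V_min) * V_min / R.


dV = OCV - V_min = 0.384 V (so I_max = dV / R)
P_max = dV * V_min / R = 0.384 * 2.741 / 0.0402 = 26.18 W

26.18 W


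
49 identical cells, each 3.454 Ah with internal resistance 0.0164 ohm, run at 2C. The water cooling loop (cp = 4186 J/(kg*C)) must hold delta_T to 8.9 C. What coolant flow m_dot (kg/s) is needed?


Step 1: I = 2 * 3.454 = 6.908 A
Step 2: Q_cell = I^2 * R = 6.908^2 * 0.0164 = 0.78262 W
Step 3: Q_total = 49 * 0.78262 = 38.348 W
Step 4: m_dot = Q_total / (cp * dT) = 38.348 / (4186 * 8.9) = 0.001029 kg/s

0.001029 kg/s


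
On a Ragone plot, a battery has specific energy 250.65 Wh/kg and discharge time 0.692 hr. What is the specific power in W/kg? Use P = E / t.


Specific power = 250.65 Wh/kg / 0.692 hr = 362.2 W/kg

362.2 W/kg


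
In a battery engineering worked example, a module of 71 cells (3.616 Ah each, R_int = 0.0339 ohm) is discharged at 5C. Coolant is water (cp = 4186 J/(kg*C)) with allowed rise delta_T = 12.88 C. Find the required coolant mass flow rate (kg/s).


Step 1: I = 5 * 3.616 = 18.08 A
Step 2: Q_cell = I^2 * R = 18.08^2 * 0.0339 = 11.081 W
Step 3: Q_total = 71 * 11.081 = 786.75 W
Step 4: m_dot = Q_total / (cp * dT) = 786.75 / (4186 * 12.88) = 0.01459 kg/s

0.01459 kg/s


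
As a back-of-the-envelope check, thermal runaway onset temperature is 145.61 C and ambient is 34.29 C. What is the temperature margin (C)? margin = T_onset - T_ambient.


margin = T_onset - T_ambient = 145.61 - 34.29 = 111.32 C

111.32 C


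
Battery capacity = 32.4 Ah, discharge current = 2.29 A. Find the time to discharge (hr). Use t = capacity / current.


t = capacity / current = 32.4 / 2.29 = 14.15 hr

14.15 hr


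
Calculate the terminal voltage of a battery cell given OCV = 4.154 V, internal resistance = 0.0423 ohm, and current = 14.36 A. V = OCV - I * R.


IR drop = 14.36 * 0.0423 = 0.60743 V
V = 4.154 - 0.60743 = 3.547 V

3.547 V


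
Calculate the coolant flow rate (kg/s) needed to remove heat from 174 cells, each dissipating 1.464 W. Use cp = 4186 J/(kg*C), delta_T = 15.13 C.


Q_total = 174 * 1.464 = 254.74 W
m_dot = Q_total / (cp * dT) = 254.74 / (4186 * 15.13) = 0.004022 kg/s

0.004022 kg/s


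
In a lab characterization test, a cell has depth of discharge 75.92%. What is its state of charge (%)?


SOC = 100 - DOD = 100 - 75.92 = 24.08%

24.08%


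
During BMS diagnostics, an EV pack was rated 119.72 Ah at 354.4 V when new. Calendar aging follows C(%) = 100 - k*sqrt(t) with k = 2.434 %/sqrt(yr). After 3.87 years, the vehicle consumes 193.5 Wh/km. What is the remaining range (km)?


Step 1: capacity retention = 100 - 2.434 * sqrt(3.87) = 100 - 2.434 * 1.9672 = 95.212%
Step 2: C_now = 119.72 * 95.212/100 = 113.99 Ah
Step 3: E_pack = V * C_now = 354.4 * 113.99 = 40398 Wh
Step 4: range = E_pack / consumption = 40398 / 193.5 = 208.8 km

208.8 km


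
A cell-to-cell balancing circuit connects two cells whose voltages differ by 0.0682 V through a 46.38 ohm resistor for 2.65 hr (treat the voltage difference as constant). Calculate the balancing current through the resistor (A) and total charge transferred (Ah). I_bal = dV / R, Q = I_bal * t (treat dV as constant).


First, Ohm's law: I_bal = 0.0682 V / 46.38 ohm = 0.0014705 A
Then Q = I * t = 0.0014705 A * 2.65 hr = 0.003897 Ah

I=0.0014705 A, Q=0.003897 Ah


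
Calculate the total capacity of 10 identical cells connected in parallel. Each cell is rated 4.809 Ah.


Parallel capacities add: 10 * 4.809 Ah = 48.09 Ah

48.09 Ah


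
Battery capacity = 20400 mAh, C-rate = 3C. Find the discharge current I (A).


Convert: capacity = 20400 mAh = 20.4 Ah
At 3C: I = 3 * 20.4 Ah = 61.2 A

61.2 A


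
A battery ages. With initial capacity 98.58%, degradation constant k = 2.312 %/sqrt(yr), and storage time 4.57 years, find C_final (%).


sqrt(t) = sqrt(4.57) = 2.1378
C_final = 98.58 - 2.312 * 2.1378 = 93.64%

93.64%


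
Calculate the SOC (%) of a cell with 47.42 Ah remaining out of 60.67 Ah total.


SOC% = 47.42 / 60.67 * 100 = 78.16%

78.16%


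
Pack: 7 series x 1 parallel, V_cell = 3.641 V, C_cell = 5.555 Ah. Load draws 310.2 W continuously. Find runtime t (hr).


Step 1: E_pack = Ns * V_cell * Np * C_cell = 7 * 3.641 * 1 * 5.555 = 141.58 Wh
Step 2: t = E_pack / P = 141.58 / 310.2 = 0.4564 hr

0.4564 hr


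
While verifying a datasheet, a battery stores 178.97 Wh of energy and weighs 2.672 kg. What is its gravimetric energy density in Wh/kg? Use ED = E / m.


ED = E / m = 178.97 / 2.672 = 66.98 Wh/kg

66.98 Wh/kg


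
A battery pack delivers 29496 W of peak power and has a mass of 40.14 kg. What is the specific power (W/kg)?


SP = P / m = 29496 / 40.14 = 734.8 W/kg

734.8 W/kg


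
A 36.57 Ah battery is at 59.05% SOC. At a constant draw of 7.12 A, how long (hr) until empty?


Step 1: remaining = SOC/100 * C_total = 59.05/100 * 36.57 = 21.595 Ah
Step 2: t = remaining / I = 21.595 / 7.12 = 3.033 hr

3.033 hr


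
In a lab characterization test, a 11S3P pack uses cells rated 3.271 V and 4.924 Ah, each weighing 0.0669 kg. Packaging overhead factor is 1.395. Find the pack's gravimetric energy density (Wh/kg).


Step 1: V_pack = 11 * 3.271 = 35.981 V
Step 2: C_pack = 3 * 4.924 = 14.772 Ah
Step 3: E_pack = V_pack * C_pack = 35.981 * 14.772 = 531.51 Wh
Step 4: m_pack = 11 * 3 * 0.0669 * 1.395 = 3.0797 kg
Step 5: ED = E_pack / m_pack = 531.51 / 3.0797 = 172.6 Wh/kg

172.6 Wh/kg


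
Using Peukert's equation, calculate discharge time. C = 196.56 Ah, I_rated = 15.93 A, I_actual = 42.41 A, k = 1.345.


Step 1: t_rated = C / I_rated = 196.56 / 15.93 = 12.339 hr
Step 2: ratio = 15.93 / 42.41 = 0.37562
Step 3: ratio^k = 0.37562^1.345 = 0.26794
Step 4: t = t_rated * ratio^k = 12.339 * 0.26794 = 3.306 hr

3.306 hr


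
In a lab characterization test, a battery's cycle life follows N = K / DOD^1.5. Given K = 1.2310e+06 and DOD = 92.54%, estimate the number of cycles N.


Step 1: DOD^1.5 = 92.54^1.5 = 890.21
Step 2: N = 1.2310e+06 / 890.21 = 1383 cycles

1383 cycles


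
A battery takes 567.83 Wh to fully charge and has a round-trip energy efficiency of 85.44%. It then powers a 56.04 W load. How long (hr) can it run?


Step 1: E_discharge = eta/100 * E_charge = 85.44/100 * 567.83 = 485.15 Wh
Step 2: t = E_discharge / P = 485.15 / 56.04 = 8.657 hr

8.657 hr


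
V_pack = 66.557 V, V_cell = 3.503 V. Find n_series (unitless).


n = V_pack / V_cell = 66.557 / 3.503 = 19

19


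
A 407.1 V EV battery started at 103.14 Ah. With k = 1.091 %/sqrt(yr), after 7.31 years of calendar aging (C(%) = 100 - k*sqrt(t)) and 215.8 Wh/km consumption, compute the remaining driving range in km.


Step 1: capacity retention = 100 - 1.091 * sqrt(7.31) = 100 - 1.091 * 2.7037 = 97.05%
Step 2: C_now = 103.14 * 97.05/100 = 100.1 Ah
Step 3: E_pack = V * C_now = 407.1 * 100.1 = 40751 Wh
Step 4: range = E_pack / consumption = 40751 / 215.8 = 188.8 km

188.8 km


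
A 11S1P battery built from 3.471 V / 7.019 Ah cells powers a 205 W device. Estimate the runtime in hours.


Step 1: E_pack = Ns * V_cell * Np * C_cell = 11 * 3.471 * 1 * 7.019 = 267.99 Wh
Step 2: t = E_pack / P = 267.99 / 205 = 1.307 hr

1.307 hr


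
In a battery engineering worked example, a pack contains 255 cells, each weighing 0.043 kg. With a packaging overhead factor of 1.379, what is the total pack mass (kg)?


Cell mass sum = 255 * 0.043 = 10.965 kg
With overhead 1.379: m_pack = 10.965 * 1.379 = 15.12 kg

15.12 kg


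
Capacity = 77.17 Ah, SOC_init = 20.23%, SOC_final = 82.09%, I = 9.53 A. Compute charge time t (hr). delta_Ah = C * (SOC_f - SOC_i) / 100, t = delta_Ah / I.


delta_Ah = 77.17 * (82.09 - 20.23) / 100 = 47.737 Ah
t = delta_Ah / I = 47.737 / 9.53 = 5.009 hr

5.009 hr


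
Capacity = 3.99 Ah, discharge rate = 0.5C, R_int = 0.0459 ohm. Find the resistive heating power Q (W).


Step 1: I = C_rate * capacity = 0.5 * 3.99 = 1.995 A
Step 2: Q = I^2 * R = 1.995^2 * 0.0459 = 3.98 * 0.0459 = 0.1827 W

0.1827 W


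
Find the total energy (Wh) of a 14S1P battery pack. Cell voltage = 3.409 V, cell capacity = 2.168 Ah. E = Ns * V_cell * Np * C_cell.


V_pack = 14 * 3.409 = 47.726 V
C_pack = 1 * 2.168 = 2.168 Ah
E = V_pack * C_pack = 47.726 * 2.168 = 103.5 Wh

103.5 Wh


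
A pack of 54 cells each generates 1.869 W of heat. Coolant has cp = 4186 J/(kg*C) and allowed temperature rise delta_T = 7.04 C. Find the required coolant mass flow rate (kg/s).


Q_total = 54 * 1.869 = 100.93 W
m_dot = Q_total / (cp * dT) = 100.93 / (4186 * 7.04) = 0.003425 kg/s

0.003425 kg/s


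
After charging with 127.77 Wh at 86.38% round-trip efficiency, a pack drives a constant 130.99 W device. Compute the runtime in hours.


Step 1: E_discharge = eta/100 * E_charge = 86.38/100 * 127.77 = 110.37 Wh
Step 2: t = E_discharge / P = 110.37 / 130.99 = 0.8426 hr

0.8426 hr


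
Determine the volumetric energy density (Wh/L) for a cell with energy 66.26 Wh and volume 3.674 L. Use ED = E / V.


Volumetric ED = 66.26 Wh / 3.674 L = 18.03 Wh/L

18.03 Wh/L


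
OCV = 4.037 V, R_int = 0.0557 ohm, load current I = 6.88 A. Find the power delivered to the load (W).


Step 1: V_terminal = OCV - I*R = 4.037 - 6.88 * 0.0557 = 3.6538 V
Step 2: P_out = V_terminal * I = 3.6538 * 6.88 = 25.14 W

25.14 W


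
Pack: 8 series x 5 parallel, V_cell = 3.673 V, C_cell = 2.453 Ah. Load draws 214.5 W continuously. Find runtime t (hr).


Step 1: E_pack = Ns * V_cell * Np * C_cell = 8 * 3.673 * 5 * 2.453 = 360.39 Wh
Step 2: t = E_pack / P = 360.39 / 214.5 = 1.680 hr

1.680 hr


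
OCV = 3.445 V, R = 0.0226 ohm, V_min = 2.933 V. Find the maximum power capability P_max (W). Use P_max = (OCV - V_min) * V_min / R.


P_max = (OCV - V_min) * V_min / R = (3.445 - 2.933) * 2.933 / 0.0226 = 0.512 * 2.933 / 0.0226 = 66.45 W

66.45 W


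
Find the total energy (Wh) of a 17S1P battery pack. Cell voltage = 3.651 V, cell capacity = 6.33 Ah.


E = Ns * Vcell * Np * Ccell = 17 * 3.651 * 1 * 6.33 = 392.9 Wh

392.9 Wh


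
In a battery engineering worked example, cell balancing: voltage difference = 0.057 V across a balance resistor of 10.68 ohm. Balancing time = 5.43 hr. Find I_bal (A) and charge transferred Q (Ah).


I_bal = dV / R = 0.057 / 10.68 = 0.0053371 A
Q = I_bal * t = 0.0053371 * 5.43 = 0.02898 Ah

I=0.0053371 A, Q=0.02898 Ah


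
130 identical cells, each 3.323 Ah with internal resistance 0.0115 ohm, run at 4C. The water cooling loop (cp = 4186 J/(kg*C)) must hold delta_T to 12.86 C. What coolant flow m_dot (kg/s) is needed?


Step 1: I = 4 * 3.323 = 13.292 A
Step 2: Q_cell = I^2 * R = 13.292^2 * 0.0115 = 2.0318 W
Step 3: Q_total = 130 * 2.0318 = 264.13 W
Step 4: m_dot = Q_total / (cp * dT) = 264.13 / (4186 * 12.86) = 0.004907 kg/s

0.004907 kg/s


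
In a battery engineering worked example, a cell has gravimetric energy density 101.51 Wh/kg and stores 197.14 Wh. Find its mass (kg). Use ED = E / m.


m = E / ED = 197.14 / 101.51 = 1.942 kg

1.942 kg


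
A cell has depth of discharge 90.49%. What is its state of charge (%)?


SOC = 100 - DOD = 100 - 90.49 = 9.51%

9.51%


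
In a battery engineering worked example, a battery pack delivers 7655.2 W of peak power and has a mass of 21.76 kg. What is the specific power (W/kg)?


Specific power = 7655.2 W / 21.76 kg = 351.8 W/kg

351.8 W/kg


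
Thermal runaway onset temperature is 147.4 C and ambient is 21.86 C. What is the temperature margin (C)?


Safety margin = 147.4 C - 21.86 C = 125.54 C

125.54 C


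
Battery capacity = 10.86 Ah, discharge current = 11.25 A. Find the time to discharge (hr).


Runtime = 10.86 Ah / 11.25 A = 0.9653 hr

0.9653 hr


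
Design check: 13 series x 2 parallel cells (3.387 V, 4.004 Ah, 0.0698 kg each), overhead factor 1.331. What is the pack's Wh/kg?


Step 1: V_pack = 13 * 3.387 = 44.031 V
Step 2: C_pack = 2 * 4.004 = 8.008 Ah
Step 3: E_pack = V_pack * C_pack = 44.031 * 8.008 = 352.6 Wh
Step 4: m_pack = 13 * 2 * 0.0698 * 1.331 = 2.4155 kg
Step 5: ED = E_pack / m_pack = 352.6 / 2.4155 = 146.0 Wh/kg

146.0 Wh/kg


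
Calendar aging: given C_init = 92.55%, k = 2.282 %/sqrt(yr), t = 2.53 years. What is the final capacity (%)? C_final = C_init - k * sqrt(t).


sqrt(t) = sqrt(2.53) = 1.5906
C_final = 92.55 - 2.282 * 1.5906 = 88.92%

88.92%


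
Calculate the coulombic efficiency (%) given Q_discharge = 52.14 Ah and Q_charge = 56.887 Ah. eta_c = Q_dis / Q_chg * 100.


Coulombic efficiency = 52.14/56.887 * 100% = 91.66%

91.66%


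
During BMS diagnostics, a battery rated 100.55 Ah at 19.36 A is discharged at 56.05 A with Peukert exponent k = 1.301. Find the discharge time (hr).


t_rated = C / I_rated = 100.55 / 19.36 = 5.1937 hr
(I_rated/I)^k = (0.34541)^1.301 = 0.25083
t = t_rated * (I_rated/I)^k = 5.1937 * 0.25083 = 1.303 hr

1.303 hr


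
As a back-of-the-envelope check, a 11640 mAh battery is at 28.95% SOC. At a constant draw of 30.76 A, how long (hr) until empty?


Convert: C_total = 11640 mAh = 11.64 Ah
Step 1: remaining = SOC/100 * C_total = 28.95/100 * 11.64 = 3.3698 Ah
Step 2: t = remaining / I = 3.3698 / 30.76 = 0.1096 hr

0.1096 hr


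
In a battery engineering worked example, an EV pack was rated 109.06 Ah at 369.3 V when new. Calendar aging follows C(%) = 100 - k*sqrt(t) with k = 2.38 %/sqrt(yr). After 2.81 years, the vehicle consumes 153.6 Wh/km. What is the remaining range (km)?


Step 1: capacity retention = 100 - 2.38 * sqrt(2.81) = 100 - 2.38 * 1.6763 = 96.01%
Step 2: C_now = 109.06 * 96.01/100 = 104.71 Ah
Step 3: E_pack = V * C_now = 369.3 * 104.71 = 38669 Wh
Step 4: range = E_pack / consumption = 38669 / 153.6 = 251.8 km

251.8 km


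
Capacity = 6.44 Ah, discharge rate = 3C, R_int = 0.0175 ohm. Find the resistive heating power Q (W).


Step 1: I = C_rate * capacity = 3 * 6.44 = 19.32 A
Step 2: Q = I^2 * R = 19.32^2 * 0.0175 = 373.26 * 0.0175 = 6.532 W

6.532 W


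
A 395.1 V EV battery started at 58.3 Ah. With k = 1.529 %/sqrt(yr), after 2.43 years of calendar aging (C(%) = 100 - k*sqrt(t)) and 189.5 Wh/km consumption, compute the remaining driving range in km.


Step 1: capacity retention = 100 - 1.529 * sqrt(2.43) = 100 - 1.529 * 1.5588 = 97.617%
Step 2: C_now = 58.3 * 97.617/100 = 56.911 Ah
Step 3: E_pack = V * C_now = 395.1 * 56.911 = 22486 Wh
Step 4: range = E_pack / consumption = 22486 / 189.5 = 118.7 km

118.7 km


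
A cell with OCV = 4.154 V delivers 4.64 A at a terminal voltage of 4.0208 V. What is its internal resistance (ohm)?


R = (OCV - V) / I = (4.154 - 4.0208) / 4.64 = 0.02871 ohm

0.02871 ohm


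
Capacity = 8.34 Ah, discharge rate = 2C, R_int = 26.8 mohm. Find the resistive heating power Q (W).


Convert: R = 26.8 mohm = 0.0268 ohm
Step 1: I = C_rate * capacity = 2 * 8.34 = 16.68 A
Step 2: Q = I^2 * R = 16.68^2 * 0.0268 = 278.22 * 0.0268 = 7.456 W

7.456 W


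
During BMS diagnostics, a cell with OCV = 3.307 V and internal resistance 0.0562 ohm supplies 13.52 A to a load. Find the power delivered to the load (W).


Step 1: V_terminal = OCV - I*R = 3.307 - 13.52 * 0.0562 = 2.5472 V
Step 2: P_out = V_terminal * I = 2.5472 * 13.52 = 34.44 W

34.44 W


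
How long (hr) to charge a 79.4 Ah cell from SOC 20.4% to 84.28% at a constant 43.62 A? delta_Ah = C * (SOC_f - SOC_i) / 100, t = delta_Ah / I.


delta_Ah = 79.4 * (84.28 - 20.4) / 100 = 50.721 Ah
t = delta_Ah / I = 50.721 / 43.62 = 1.163 hr

1.163 hr


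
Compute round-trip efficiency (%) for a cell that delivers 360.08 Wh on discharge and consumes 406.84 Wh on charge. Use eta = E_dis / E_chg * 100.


eta_e = E_dis / E_chg * 100 = 360.08 / 406.84 * 100 = 88.51%

88.51%


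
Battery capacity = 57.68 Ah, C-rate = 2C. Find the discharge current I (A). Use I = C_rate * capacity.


At 2C: I = 2 * 57.68 Ah = 115.36 A

115.36 A


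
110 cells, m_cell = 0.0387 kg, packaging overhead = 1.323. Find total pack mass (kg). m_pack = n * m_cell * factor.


m_pack = n * m_cell * overhead = 110 * 0.0387 * 1.323 = 5.632 kg

5.632 kg


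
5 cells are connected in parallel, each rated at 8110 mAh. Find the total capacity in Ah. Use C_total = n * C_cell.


Convert: C_cell = 8110 mAh = 8.11 Ah
C_total = 5 * 8.11 = 40.55 Ah

40.55 Ah


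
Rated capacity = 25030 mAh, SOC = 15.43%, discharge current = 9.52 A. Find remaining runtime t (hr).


Convert: C_total = 25030 mAh = 25.03 Ah
Step 1: remaining = SOC/100 * C_total = 15.43/100 * 25.03 = 3.8621 Ah
Step 2: t = remaining / I = 3.8621 / 9.52 = 0.4057 hr

0.4057 hr


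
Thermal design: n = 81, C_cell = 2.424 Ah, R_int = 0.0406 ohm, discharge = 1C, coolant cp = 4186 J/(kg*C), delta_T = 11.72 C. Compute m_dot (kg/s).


Step 1: I = 1 * 2.424 = 2.424 A
Step 2: Q_cell = I^2 * R = 2.424^2 * 0.0406 = 0.23856 W
Step 3: Q_total = 81 * 0.23856 = 19.323 W
Step 4: m_dot = Q_total / (cp * dT) = 19.323 / (4186 * 11.72) = 3.939e-04 kg/s

3.939e-04 kg/s


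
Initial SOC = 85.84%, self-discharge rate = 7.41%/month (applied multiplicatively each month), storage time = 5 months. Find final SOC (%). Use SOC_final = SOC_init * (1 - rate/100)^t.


decay = (1 - 7.41/100)^5 = 0.68049
SOC_final = 85.84 * 0.68049 = 58.41%

58.41%


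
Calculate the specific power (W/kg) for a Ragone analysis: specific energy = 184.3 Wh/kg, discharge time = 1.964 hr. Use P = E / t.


Specific power = 184.3 Wh/kg / 1.964 hr = 93.84 W/kg

93.84 W/kg


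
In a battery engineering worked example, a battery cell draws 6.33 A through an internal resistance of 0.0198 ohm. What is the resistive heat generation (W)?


I^2 = 40.069
Q = 40.069 * 0.0198 = 0.7934 W

0.7934 W


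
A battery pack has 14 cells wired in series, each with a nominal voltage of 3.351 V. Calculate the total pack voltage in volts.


V_pack = n * V_cell = 14 * 3.351 = 46.914 V

46.914 V


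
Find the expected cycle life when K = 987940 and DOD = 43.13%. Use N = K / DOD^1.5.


DOD^1.5 = 283.25
N = K / DOD^1.5 = 987940 / 283.25 = 3488

3488 cycles


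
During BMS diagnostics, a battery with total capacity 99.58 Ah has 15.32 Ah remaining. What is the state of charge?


SOC = (remaining / total) * 100 = (15.32 / 99.58) * 100 = 15.38%

15.38%


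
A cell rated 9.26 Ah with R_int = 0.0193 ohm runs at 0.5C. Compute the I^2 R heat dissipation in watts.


Step 1: I = C_rate * capacity = 0.5 * 9.26 = 4.63 A
Step 2: Q = I^2 * R = 4.63^2 * 0.0193 = 21.437 * 0.0193 = 0.4137 W

0.4137 W


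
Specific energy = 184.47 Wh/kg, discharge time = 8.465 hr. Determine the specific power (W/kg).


Specific power = 184.47 Wh/kg / 8.465 hr = 21.79 W/kg

21.79 W/kg


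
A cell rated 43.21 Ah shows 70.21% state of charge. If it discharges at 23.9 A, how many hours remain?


Step 1: remaining = SOC/100 * C_total = 70.21/100 * 43.21 = 30.338 Ah
Step 2: t = remaining / I = 30.338 / 23.9 = 1.269 hr

1.269 hr


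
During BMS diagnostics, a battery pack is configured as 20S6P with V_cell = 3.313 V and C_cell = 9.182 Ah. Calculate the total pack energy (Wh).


E = Ns * Vcell * Np * Ccell = 20 * 3.313 * 6 * 9.182 = 3650 Wh

3650 Wh


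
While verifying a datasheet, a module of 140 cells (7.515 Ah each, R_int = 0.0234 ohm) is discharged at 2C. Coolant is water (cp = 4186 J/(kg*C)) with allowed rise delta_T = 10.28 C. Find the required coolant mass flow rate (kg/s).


Step 1: I = 2 * 7.515 = 15.03 A
Step 2: Q_cell = I^2 * R = 15.03^2 * 0.0234 = 5.2861 W
Step 3: Q_total = 140 * 5.2861 = 740.05 W
Step 4: m_dot = Q_total / (cp * dT) = 740.05 / (4186 * 10.28) = 0.01720 kg/s

0.01720 kg/s


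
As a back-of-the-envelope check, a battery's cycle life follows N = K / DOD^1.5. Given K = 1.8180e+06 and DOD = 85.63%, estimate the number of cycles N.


DOD^1.5 = 792.39
N = K / DOD^1.5 = 1.8180e+06 / 792.39 = 2294

2294 cycles


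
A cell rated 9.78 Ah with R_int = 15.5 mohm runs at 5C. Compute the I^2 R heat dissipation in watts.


Convert: R = 15.5 mohm = 0.0155 ohm
Step 1: I = C_rate * capacity = 5 * 9.78 = 48.9 A
Step 2: Q = I^2 * R = 48.9^2 * 0.0155 = 2391.2 * 0.0155 = 37.06 W

37.06 W


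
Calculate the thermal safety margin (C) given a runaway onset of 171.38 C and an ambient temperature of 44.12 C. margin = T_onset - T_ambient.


margin = T_onset - T_ambient = 171.38 - 44.12 = 127.26 C

127.26 C


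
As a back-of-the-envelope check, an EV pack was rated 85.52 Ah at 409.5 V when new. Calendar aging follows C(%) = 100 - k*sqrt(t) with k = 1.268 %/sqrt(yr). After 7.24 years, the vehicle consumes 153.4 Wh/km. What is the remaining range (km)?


Step 1: capacity retention = 100 - 1.268 * sqrt(7.24) = 100 - 1.268 * 2.6907 = 96.588%
Step 2: C_now = 85.52 * 96.588/100 = 82.602 Ah
Step 3: E_pack = V * C_now = 409.5 * 82.602 = 33826 Wh
Step 4: range = E_pack / consumption = 33826 / 153.4 = 220.5 km

220.5 km


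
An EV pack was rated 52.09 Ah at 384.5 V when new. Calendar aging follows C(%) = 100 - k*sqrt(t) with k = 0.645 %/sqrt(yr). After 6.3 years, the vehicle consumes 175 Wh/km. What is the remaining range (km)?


Step 1: capacity retention = 100 - 0.645 * sqrt(6.3) = 100 - 0.645 * 2.51 = 98.381%
Step 2: C_now = 52.09 * 98.381/100 = 51.247 Ah
Step 3: E_pack = V * C_now = 384.5 * 51.247 = 19704 Wh
Step 4: range = E_pack / consumption = 19704 / 175 = 112.6 km

112.6 km


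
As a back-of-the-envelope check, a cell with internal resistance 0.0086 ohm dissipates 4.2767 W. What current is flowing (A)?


I = sqrt(Q / R) = sqrt(4.2767 / 0.0086) = sqrt(497.29) = 22.30 A

22.30 A


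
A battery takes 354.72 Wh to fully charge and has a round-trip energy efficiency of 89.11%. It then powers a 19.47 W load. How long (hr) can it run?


Step 1: E_discharge = eta/100 * E_charge = 89.11/100 * 354.72 = 316.09 Wh
Step 2: t = E_discharge / P = 316.09 / 19.47 = 16.23 hr

16.23 hr


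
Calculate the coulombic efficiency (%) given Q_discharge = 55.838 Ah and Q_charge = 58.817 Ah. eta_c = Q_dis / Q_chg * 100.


eta_c = Q_dis / Q_chg * 100 = 55.838 / 58.817 * 100 = 94.94%

94.94%


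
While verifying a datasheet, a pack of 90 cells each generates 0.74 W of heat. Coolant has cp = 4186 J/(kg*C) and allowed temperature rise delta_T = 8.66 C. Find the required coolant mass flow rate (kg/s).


Q_total = 90 * 0.74 = 66.6 W
m_dot = Q_total / (cp * dT) = 66.6 / (4186 * 8.66) = 0.001837 kg/s

0.001837 kg/s


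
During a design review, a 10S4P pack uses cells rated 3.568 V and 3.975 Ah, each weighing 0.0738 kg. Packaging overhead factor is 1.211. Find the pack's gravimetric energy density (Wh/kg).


Step 1: V_pack = 10 * 3.568 = 35.68 V
Step 2: C_pack = 4 * 3.975 = 15.9 Ah
Step 3: E_pack = V_pack * C_pack = 35.68 * 15.9 = 567.31 Wh
Step 4: m_pack = 10 * 4 * 0.0738 * 1.211 = 3.5749 kg
Step 5: ED = E_pack / m_pack = 567.31 / 3.5749 = 158.7 Wh/kg

158.7 Wh/kg


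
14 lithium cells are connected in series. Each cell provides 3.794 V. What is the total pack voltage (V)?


Series voltages add: 14 * 3.794 V = 53.116 V

53.116 V


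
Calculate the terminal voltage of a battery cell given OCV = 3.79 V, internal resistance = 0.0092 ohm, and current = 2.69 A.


V = OCV - I*R = 3.79 - 2.69 * 0.0092 = 3.765 V

3.765 V


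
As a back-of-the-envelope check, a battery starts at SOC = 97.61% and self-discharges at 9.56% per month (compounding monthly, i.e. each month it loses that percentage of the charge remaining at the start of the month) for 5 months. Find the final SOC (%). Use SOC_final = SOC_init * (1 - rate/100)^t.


Monthly retention factor = 1 - 9.56/100 = 0.9044
Over 5 months: factor^5 = 0.60507
SOC_final = 97.61 * 0.60507 = 59.06%

59.06%


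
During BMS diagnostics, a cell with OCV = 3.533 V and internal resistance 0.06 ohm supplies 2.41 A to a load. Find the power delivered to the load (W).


Step 1: V_terminal = OCV - I*R = 3.533 - 2.41 * 0.06 = 3.3884 V
Step 2: P_out = V_terminal * I = 3.3884 * 2.41 = 8.166 W

8.166 W


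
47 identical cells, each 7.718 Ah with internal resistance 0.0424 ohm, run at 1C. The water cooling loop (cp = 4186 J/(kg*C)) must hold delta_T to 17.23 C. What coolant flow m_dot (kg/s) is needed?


Step 1: I = 1 * 7.718 = 7.718 A
Step 2: Q_cell = I^2 * R = 7.718^2 * 0.0424 = 2.5257 W
Step 3: Q_total = 47 * 2.5257 = 118.71 W
Step 4: m_dot = Q_total / (cp * dT) = 118.71 / (4186 * 17.23) = 0.001646 kg/s

0.001646 kg/s


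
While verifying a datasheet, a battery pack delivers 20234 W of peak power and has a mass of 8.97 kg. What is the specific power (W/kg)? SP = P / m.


Specific power = 20234 W / 8.97 kg = 2256 W/kg

2256 W/kg


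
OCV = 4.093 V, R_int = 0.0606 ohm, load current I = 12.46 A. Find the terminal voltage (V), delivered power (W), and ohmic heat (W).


Step 1: V_terminal = OCV - I*R = 4.093 - 12.46 * 0.0606 = 3.3379 V
Step 2: P_out = V_terminal * I = 3.3379 * 12.46 = 41.59 W
Step 3: Q = I^2 * R = 12.46^2 * 0.0606 = 9.408 W

V=3.3379 V, P=41.59 W, Q=9.408 W


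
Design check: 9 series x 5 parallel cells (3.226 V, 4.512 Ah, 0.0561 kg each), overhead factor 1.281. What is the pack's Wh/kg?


Step 1: V_pack = 9 * 3.226 = 29.034 V
Step 2: C_pack = 5 * 4.512 = 22.56 Ah
Step 3: E_pack = V_pack * C_pack = 29.034 * 22.56 = 655.01 Wh
Step 4: m_pack = 9 * 5 * 0.0561 * 1.281 = 3.2339 kg
Step 5: ED = E_pack / m_pack = 655.01 / 3.2339 = 202.5 Wh/kg

202.5 Wh/kg


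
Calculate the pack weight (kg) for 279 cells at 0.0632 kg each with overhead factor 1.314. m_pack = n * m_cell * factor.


Cell mass sum = 279 * 0.0632 = 17.633 kg
With overhead 1.314: m_pack = 17.633 * 1.314 = 23.17 kg

23.17 kg


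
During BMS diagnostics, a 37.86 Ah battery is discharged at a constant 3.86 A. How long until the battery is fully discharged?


Runtime = 37.86 Ah / 3.86 A = 9.808 hr

9.808 hr


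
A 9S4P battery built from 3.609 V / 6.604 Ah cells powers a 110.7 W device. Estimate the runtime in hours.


Step 1: E_pack = Ns * V_cell * Np * C_cell = 9 * 3.609 * 4 * 6.604 = 858.02 Wh
Step 2: t = E_pack / P = 858.02 / 110.7 = 7.751 hr

7.751 hr


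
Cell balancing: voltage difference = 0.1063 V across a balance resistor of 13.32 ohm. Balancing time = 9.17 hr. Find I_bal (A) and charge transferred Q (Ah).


First, Ohm's law: I_bal = 0.1063 V / 13.32 ohm = 0.0079805 A
Then Q = I * t = 0.0079805 A * 9.17 hr = 0.07318 Ah

I=0.0079805 A, Q=0.07318 Ah


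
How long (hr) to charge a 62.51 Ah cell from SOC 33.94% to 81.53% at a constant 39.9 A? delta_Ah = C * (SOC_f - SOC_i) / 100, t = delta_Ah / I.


Step 1: dSOC = 81.53% - 33.94% = 47.59%
Step 2: delta_Ah = 62.51 * 47.59 / 100 = 29.749 Ah
Step 3: t = 29.749 / 39.9 = 0.7456 hr

0.7456 hr


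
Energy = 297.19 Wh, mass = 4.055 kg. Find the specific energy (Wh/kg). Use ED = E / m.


ED = E / m = 297.19 / 4.055 = 73.29 Wh/kg

73.29 Wh/kg


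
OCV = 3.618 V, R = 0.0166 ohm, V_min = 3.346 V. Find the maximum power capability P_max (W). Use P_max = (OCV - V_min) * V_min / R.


dV = OCV - V_min = 0.272 V (so I_max = dV / R)
P_max = dV * V_min / R = 0.272 * 3.346 / 0.0166 = 54.83 W

54.83 W


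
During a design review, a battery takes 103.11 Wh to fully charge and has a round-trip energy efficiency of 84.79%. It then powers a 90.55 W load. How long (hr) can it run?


Step 1: E_discharge = eta/100 * E_charge = 84.79/100 * 103.11 = 87.427 Wh
Step 2: t = E_discharge / P = 87.427 / 90.55 = 0.9655 hr

0.9655 hr


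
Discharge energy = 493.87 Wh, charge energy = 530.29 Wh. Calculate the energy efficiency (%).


Round-trip efficiency = 493.87/530.29 * 100% = 93.13%

93.13%


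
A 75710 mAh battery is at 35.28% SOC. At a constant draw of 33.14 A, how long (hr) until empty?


Convert: C_total = 75710 mAh = 75.71 Ah
Step 1: remaining = SOC/100 * C_total = 35.28/100 * 75.71 = 26.71 Ah
Step 2: t = remaining / I = 26.71 / 33.14 = 0.8060 hr

0.8060 hr


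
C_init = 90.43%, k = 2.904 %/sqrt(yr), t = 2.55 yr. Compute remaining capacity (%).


Step 1: sqrt(2.55 yr) = 1.5969
Step 2: drop = 2.904 * 1.5969 = 4.6374
Step 3: C_final = 90.43 - 4.6374 = 85.79%

85.79%


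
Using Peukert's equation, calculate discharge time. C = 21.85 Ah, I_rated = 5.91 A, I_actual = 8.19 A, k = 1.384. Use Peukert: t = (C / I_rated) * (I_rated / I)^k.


Step 1: t_rated = C / I_rated = 21.85 / 5.91 = 3.6971 hr
Step 2: ratio = 5.91 / 8.19 = 0.72161
Step 3: ratio^k = 0.72161^1.384 = 0.63664
Step 4: t = t_rated * ratio^k = 3.6971 * 0.63664 = 2.354 hr

2.354 hr


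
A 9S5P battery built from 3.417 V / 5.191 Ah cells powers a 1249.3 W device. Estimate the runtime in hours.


Step 1: E_pack = Ns * V_cell * Np * C_cell = 9 * 3.417 * 5 * 5.191 = 798.19 Wh
Step 2: t = E_pack / P = 798.19 / 1249.3 = 0.6389 hr

0.6389 hr


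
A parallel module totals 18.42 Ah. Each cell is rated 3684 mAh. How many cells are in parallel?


Convert: C_cell = 3684 mAh = 3.684 Ah
n = C_total / C_cell = 18.42 / 3.684 = 5

5


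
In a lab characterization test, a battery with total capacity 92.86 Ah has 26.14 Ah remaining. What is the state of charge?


SOC = (remaining / total) * 100 = (26.14 / 92.86) * 100 = 28.15%

28.15%


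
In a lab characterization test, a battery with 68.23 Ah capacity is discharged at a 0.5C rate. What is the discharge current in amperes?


At 0.5C: I = 0.5 * 68.23 Ah = 34.115 A

34.115 A


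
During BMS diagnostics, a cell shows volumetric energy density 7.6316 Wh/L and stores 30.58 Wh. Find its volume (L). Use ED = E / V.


V = E / ED = 30.58 / 7.6316 = 4.007 L

4.007 L


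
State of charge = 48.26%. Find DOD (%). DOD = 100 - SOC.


DOD = 100 - SOC = 100 - 48.26 = 51.74%

51.74%


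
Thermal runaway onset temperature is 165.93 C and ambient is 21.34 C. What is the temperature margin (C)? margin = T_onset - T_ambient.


Safety margin = 165.93 C - 21.34 C = 144.59 C

144.59 C


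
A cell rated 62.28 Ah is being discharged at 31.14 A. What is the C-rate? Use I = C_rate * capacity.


Rearranging: C_rate = 31.14 / 62.28 = 0.5C

0.5C


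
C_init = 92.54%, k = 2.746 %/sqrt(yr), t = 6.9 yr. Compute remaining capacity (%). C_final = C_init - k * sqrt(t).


Step 1: sqrt(6.9 yr) = 2.6268
Step 2: drop = 2.746 * 2.6268 = 7.2132
Step 3: C_final = 92.54 - 7.2132 = 85.33%

85.33%


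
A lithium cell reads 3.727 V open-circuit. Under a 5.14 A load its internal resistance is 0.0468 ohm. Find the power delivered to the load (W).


Step 1: V_terminal = OCV - I*R = 3.727 - 5.14 * 0.0468 = 3.4864 V
Step 2: P_out = V_terminal * I = 3.4864 * 5.14 = 17.92 W

17.92 W


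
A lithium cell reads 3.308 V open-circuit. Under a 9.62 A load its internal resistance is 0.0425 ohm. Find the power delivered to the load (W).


Step 1: V_terminal = OCV - I*R = 3.308 - 9.62 * 0.0425 = 2.8992 V
Step 2: P_out = V_terminal * I = 2.8992 * 9.62 = 27.89 W

27.89 W


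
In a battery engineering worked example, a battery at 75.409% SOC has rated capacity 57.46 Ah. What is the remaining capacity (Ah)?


remaining = SOC / 100 * total = 75.409 / 100 * 57.46 = 43.33 Ah

43.33 Ah


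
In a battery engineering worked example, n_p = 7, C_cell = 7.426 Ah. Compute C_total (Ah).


C_total = 7 * 7.426 = 51.982 Ah

51.982 Ah


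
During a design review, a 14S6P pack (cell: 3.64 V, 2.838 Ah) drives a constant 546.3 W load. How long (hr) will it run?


Step 1: E_pack = Ns * V_cell * Np * C_cell = 14 * 3.64 * 6 * 2.838 = 867.75 Wh
Step 2: t = E_pack / P = 867.75 / 546.3 = 1.588 hr

1.588 hr


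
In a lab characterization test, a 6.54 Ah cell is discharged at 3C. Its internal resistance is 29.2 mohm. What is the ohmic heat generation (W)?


Convert: R = 29.2 mohm = 0.0292 ohm
Step 1: I = C_rate * capacity = 3 * 6.54 = 19.62 A
Step 2: Q = I^2 * R = 19.62^2 * 0.0292 = 384.94 * 0.0292 = 11.24 W

11.24 W


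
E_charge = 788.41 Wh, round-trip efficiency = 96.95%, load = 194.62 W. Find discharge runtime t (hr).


Step 1: E_discharge = eta/100 * E_charge = 96.95/100 * 788.41 = 764.36 Wh
Step 2: t = E_discharge / P = 764.36 / 194.62 = 3.927 hr

3.927 hr
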